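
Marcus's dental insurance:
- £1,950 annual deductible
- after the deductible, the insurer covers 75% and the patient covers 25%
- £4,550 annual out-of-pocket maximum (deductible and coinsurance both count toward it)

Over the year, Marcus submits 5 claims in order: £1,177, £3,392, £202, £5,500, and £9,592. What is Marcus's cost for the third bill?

£50.50

Claim 1 (£1,177): fully absorbed by the deductible. Patient pays £1,177; OOP now £1,177.
Claim 2 (£3,392): deductible takes £773, £2,619 remains; coinsurance £2,619 × 25% = £654.75. Patient pays £1,427.75; OOP now £2,604.75.
Claim 3 (£202): deductible already satisfied, so patient's share is 25% × £202 = £50.50. Patient pays £50.50; OOP now £2,655.25.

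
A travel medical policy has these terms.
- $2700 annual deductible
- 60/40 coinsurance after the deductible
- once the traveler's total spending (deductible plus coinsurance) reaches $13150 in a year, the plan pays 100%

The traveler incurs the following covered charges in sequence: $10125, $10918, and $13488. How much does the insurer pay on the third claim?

Claim 1 — $10125: deductible takes $2700, $7425 remains; 40% of $7425 = $2970. Traveler pays $5670; OOP now $5670. Insurer: $10125 − $5670 = $4455.
Claim 2 — $10918: deductible met; 40% of $10918 = $4367.20. Traveler owes $4367.20 (running OOP $10037.20). Insurer: $10918 − $4367.20 = $6550.80.
Claim 3 — $13488: deductible already satisfied, so traveler's share is 40% × $13488 = $5395.20. That would push OOP to $15432.40, over the $13150 cap, so traveler pays $13150 − $10037.20 = $3112.80. Insurer: $13488 − $3112.80 = $10375.20.

$10375.20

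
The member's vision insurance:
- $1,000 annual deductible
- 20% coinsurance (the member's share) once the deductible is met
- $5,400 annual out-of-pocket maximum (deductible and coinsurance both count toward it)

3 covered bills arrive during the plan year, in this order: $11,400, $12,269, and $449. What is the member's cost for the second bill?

Claim 1 ($11,400): $1,000 to deductible, leaving $10,400; 20% of $10,400 = $2,080. Member owes $3,080 (running OOP $3,080).
Claim 2 ($12,269): deductible met; 20% of $12,269 = $2,453.80. That would push OOP to $5,533.80, over the $5,400 cap, so member pays $5,400 − $3,080 = $2,320.

$2,320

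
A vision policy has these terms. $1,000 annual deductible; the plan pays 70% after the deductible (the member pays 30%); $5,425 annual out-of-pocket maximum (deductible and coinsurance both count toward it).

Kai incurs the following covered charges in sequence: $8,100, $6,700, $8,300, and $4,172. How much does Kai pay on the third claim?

$285

#1 ($8,100): $1,000 finishes the deductible; $7,100 goes to coinsurance; 30% of $7,100 = $2,130. Member owes $3,130 (running OOP $3,130).
#2 ($6,700): 30% coinsurance on $6,700 = $2,010. Member pays $2,010; OOP now $5,140.
#3 ($8,300): deductible already satisfied, so member's share is 30% × $8,300 = $2,490. Adding that to $5,140 gives $7,630, past the $5,425 cap; member pays only $5,425 − $5,140 = $285.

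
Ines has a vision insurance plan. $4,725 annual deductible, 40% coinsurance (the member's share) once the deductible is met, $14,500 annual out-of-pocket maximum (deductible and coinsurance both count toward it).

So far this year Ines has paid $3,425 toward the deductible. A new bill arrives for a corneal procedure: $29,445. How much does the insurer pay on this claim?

$3,425 of the $4,725 deductible is already met, leaving $1,300.
The remaining $28,145 (= $29,445 − $1,300) moves to coinsurance.
Member's 40% share of $28,145 is $11,258.
So the member owes $1,300 + $11,258 = $12,558 before any cap.
Year-to-date out-of-pocket would reach $3,425 + $12,558 = $15,983, above the $14,500 maximum, so the member pays only $14,500 − $3,425 = $11,075.
The insurer covers the remainder: $29,445 − $11,075 = $18,370.

$18,370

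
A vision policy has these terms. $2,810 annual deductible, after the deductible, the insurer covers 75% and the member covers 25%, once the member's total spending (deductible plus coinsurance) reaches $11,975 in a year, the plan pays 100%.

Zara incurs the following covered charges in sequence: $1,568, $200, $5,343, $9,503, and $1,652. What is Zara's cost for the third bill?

#1 ($1,568): entire amount goes to the deductible. Member pays $1,568; OOP now $1,568.
#2 ($200): fully absorbed by the deductible. Member owes $200 (running OOP $1,768).
#3 ($5,343): $1,042 finishes the deductible; $4,301 goes to coinsurance; coinsurance $4,301 × 25% = $1,075.25. Cost to member: $2,117.25. OOP to date $3,885.25.

$2,117.25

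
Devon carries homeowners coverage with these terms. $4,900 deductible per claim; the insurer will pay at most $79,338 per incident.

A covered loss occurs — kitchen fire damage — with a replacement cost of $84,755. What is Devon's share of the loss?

Less the $4,900 deductible: $84,755 − $4,900 = $79,855.
$79,855 exceeds the $79,338 limit, so the insurer pays the limit: $79,338.
Homeowner's share is the uncovered remainder: $84,755 − $79,338 = $5,417.

$5,417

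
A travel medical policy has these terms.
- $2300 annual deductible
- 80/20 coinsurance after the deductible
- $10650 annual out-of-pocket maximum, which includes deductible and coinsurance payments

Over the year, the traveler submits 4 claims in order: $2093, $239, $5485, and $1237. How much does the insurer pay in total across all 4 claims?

$5403.20

Claim 1 ($2093): fully absorbed by the deductible. Traveler pays $2093; OOP now $2093. Plan pays $2093 − $2093 = $0.
Claim 2 ($239): $207 to deductible, leaving $32; traveler's 20% is $6.40. Traveler owes $213.40 (running OOP $2306.40). Plan pays $239 − $213.40 = $25.60.
Claim 3 ($5485): deductible already satisfied, so traveler's share is 20% × $5485 = $1097. Traveler owes $1097 (running OOP $3403.40). Plan pays $5485 − $1097 = $4388.
Claim 4 ($1237): deductible met; 20% of $1237 = $247.40. Cost to traveler: $247.40. OOP to date $3650.80. Plan pays $1237 − $247.40 = $989.60.
Insurer total = bills − traveler's total = $9054 − $3650.80 = $5403.20.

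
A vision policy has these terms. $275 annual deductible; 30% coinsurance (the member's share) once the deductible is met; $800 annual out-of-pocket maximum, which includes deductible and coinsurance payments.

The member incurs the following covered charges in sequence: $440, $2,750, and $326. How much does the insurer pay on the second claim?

Claim 1 ($440): $275 to deductible, leaving $165; coinsurance $165 × 30% = $49.50. Member pays $324.50; OOP now $324.50. Insurer: $440 − $324.50 = $115.50.
Claim 2 ($2,750): deductible already satisfied, so member's share is 30% × $2,750 = $825. OOP would hit $1,149.50 > $800, so the cap limits the member to $800 − $324.50 = $475.50. Insurer: $2,750 − $475.50 = $2,274.50.

$2,274.50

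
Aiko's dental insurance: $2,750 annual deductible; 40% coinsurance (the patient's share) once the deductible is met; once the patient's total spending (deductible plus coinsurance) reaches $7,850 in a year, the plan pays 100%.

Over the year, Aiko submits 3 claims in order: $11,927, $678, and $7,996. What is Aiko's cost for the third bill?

$1,158

Claim 1 ($11,927): $2,750 to deductible, leaving $9,177; 40% of $9,177 = $3,670.80. Cost to patient: $6,420.80. OOP to date $6,420.80.
Claim 2 ($678): 40% coinsurance on $678 = $271.20. Patient pays $271.20; OOP now $6,692.
Claim 3 ($7,996): deductible met; 40% of $7,996 = $3,198.40. That would push OOP to $9,890.40, over the $7,850 cap, so patient pays $7,850 − $6,692 = $1,158.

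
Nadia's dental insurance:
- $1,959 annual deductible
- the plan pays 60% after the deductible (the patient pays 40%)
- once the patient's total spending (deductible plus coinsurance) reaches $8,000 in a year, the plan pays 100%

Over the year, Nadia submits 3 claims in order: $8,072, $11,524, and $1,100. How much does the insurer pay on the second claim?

Claim 1 ($8,072): $1,959 finishes the deductible; $6,113 goes to coinsurance; coinsurance $6,113 × 40% = $2,445.20. Patient pays $4,404.20; OOP now $4,404.20. Insurer: $8,072 − $4,404.20 = $3,667.80.
Claim 2 ($11,524): 40% coinsurance on $11,524 = $4,609.60. That would push OOP to $9,013.80, over the $8,000 cap, so patient pays $8,000 − $4,404.20 = $3,595.80. Plan pays $11,524 − $3,595.80 = $7,928.20.

$7,928.20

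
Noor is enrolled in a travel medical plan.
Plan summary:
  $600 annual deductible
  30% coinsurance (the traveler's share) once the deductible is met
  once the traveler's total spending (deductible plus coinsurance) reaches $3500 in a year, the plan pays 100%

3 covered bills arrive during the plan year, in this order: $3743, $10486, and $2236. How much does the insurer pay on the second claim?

Bill 1, $3743: deductible takes $600, $3143 remains; traveler's 30% is $942.90. Traveler owes $1542.90 (running OOP $1542.90). Insurer: $3743 − $1542.90 = $2200.10.
Bill 2, $10486: deductible met; 30% of $10486 = $3145.80. OOP would hit $4688.70 > $3500, so the cap limits the traveler to $3500 − $1542.90 = $1957.10. Insurer: $10486 − $1957.10 = $8528.90.

$8528.90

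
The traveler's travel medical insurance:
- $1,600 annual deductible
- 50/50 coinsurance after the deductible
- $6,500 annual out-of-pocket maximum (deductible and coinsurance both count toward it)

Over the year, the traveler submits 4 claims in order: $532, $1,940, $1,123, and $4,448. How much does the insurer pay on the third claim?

Claim 1 — $532: fully absorbed by the deductible. Traveler pays $532; OOP now $532. Plan pays $532 − $532 = $0.
Claim 2 — $1,940: deductible takes $1,068, $872 remains; 50% of $872 = $436. Traveler owes $1,504 (running OOP $2,036). Insurer: $1,940 − $1,504 = $436.
Claim 3 — $1,123: deductible met; 50% of $1,123 = $561.50. Cost to traveler: $561.50. OOP to date $2,597.50. Plan pays $1,123 − $561.50 = $561.50.

$561.50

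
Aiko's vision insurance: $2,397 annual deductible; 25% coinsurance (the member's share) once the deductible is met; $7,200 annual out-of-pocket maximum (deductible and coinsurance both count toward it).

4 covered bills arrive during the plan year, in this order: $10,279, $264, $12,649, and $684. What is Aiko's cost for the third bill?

$2,766.50

Bill 1, $10,279: $2,397 to deductible, leaving $7,882; 25% of $7,882 = $1,970.50. Member pays $4,367.50; OOP now $4,367.50.
Bill 2, $264: 25% coinsurance on $264 = $66. Member owes $66 (running OOP $4,433.50).
Bill 3, $12,649: deductible already satisfied, so member's share is 25% × $12,649 = $3,162.25. OOP would hit $7,595.75 > $7,200, so the cap limits the member to $7,200 − $4,433.50 = $2,766.50.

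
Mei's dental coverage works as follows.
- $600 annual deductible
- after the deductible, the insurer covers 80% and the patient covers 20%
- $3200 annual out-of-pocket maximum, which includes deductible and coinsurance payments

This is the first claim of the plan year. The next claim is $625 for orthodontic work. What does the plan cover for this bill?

Nothing has been paid toward the $600 deductible, so the first $600 of this charge is applied there.
The remaining $25 (= $625 − $600) moves to coinsurance.
Patient's 20% share of $25 is $5.
That puts the patient's cost at $600 + $5 = $605 before any cap.
Cumulative spending $0 + $605 = $605 stays under the $3200 maximum.
The plan picks up $625 − $605 = $20.

$20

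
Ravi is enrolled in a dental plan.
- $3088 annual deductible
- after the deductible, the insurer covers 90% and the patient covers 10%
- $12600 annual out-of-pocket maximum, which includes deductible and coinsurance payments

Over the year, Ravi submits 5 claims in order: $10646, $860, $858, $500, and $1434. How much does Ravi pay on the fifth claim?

Claim 1 — $10646: $3088 finishes the deductible; $7558 goes to coinsurance; coinsurance $7558 × 10% = $755.80. Cost to patient: $3843.80. OOP to date $3843.80.
Claim 2 — $860: deductible already satisfied, so patient's share is 10% × $860 = $86. Cost to patient: $86. OOP to date $3929.80.
Claim 3 — $858: deductible met; 10% of $858 = $85.80. Patient pays $85.80; OOP now $4015.60.
Claim 4 — $500: deductible already satisfied, so patient's share is 10% × $500 = $50. Cost to patient: $50. OOP to date $4065.60.
Claim 5 — $1434: 10% coinsurance on $1434 = $143.40. Cost to patient: $143.40. OOP to date $4209.

$143.40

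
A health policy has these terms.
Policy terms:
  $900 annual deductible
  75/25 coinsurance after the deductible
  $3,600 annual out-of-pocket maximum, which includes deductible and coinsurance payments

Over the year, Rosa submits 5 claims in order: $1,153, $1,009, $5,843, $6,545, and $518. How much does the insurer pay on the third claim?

Claim 1 — $1,153: deductible takes $900, $253 remains; coinsurance $253 × 25% = $63.25. Patient pays $963.25; OOP now $963.25. Plan pays $1,153 − $963.25 = $189.75.
Claim 2 — $1,009: deductible already satisfied, so patient's share is 25% × $1,009 = $252.25. Patient owes $252.25 (running OOP $1,215.50). Insurer: $1,009 − $252.25 = $756.75.
Claim 3 — $5,843: 25% coinsurance on $5,843 = $1,460.75. Patient pays $1,460.75; OOP now $2,676.25. Insurer: $5,843 − $1,460.75 = $4,382.25.

$4,382.25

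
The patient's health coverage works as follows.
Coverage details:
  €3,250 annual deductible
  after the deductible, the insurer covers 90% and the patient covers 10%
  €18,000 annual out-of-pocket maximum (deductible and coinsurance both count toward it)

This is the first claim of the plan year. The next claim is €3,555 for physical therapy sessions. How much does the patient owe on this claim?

Deductible not yet touched, so the first €3,250 of the bill goes to the deductible.
That leaves €3,555 − €3,250 = €305 for coinsurance.
Patient's 10% share of €305 is €30.50.
Patient responsibility before any cap: €3,250 + €30.50 = €3,280.50.
Year-to-date out-of-pocket becomes €0 + €3,280.50 = €3,280.50, still under the €18,000 maximum, so no cap applies.

€3,280.50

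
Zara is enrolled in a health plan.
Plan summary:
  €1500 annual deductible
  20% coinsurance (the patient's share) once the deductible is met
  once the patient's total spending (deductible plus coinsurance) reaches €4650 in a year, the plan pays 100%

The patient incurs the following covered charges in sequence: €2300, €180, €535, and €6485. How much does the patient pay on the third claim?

#1 (€2300): €1500 finishes the deductible; €800 goes to coinsurance; patient's 20% is €160. Patient owes €1660 (running OOP €1660).
#2 (€180): deductible already satisfied, so patient's share is 20% × €180 = €36. Patient pays €36; OOP now €1696.
#3 (€535): deductible met; 20% of €535 = €107. Patient owes €107 (running OOP €1803).

€107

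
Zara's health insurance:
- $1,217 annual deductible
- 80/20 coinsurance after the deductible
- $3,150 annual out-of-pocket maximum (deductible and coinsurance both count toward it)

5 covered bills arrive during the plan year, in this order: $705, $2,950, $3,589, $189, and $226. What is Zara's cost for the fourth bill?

$37.80

Claim 1 ($705): fully absorbed by the deductible. Patient owes $705 (running OOP $705).
Claim 2 ($2,950): $512 to deductible, leaving $2,438; 20% of $2,438 = $487.60. Cost to patient: $999.60. OOP to date $1,704.60.
Claim 3 ($3,589): deductible already satisfied, so patient's share is 20% × $3,589 = $717.80. Cost to patient: $717.80. OOP to date $2,422.40.
Claim 4 ($189): 20% coinsurance on $189 = $37.80. Patient pays $37.80; OOP now $2,460.20.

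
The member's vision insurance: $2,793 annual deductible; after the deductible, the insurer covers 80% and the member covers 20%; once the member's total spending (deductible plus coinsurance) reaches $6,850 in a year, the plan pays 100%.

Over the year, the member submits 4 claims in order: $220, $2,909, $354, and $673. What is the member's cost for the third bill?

Bill 1, $220: entire amount goes to the deductible. Member owes $220 (running OOP $220).
Bill 2, $2,909: deductible takes $2,573, $336 remains; coinsurance $336 × 20% = $67.20. Cost to member: $2,640.20. OOP to date $2,860.20.
Bill 3, $354: 20% coinsurance on $354 = $70.80. Member owes $70.80 (running OOP $2,931).

$70.80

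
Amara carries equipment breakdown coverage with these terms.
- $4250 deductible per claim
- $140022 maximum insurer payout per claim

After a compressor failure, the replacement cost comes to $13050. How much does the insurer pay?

$8800

Subtract the deductible: $13050 − $4250 = $8800.
$8800 ≤ $140022, so the limit doesn't bind; insurer pays $8800.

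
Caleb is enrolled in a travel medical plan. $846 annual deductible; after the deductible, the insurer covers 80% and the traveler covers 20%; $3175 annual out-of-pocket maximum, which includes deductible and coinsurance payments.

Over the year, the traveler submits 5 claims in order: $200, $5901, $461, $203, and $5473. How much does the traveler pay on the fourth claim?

$40.60

Bill 1, $200: all of it applies to the deductible. Traveler pays $200; OOP now $200.
Bill 2, $5901: deductible takes $646, $5255 remains; traveler's 20% is $1051. Cost to traveler: $1697. OOP to date $1897.
Bill 3, $461: deductible met; 20% of $461 = $92.20. Traveler owes $92.20 (running OOP $1989.20).
Bill 4, $203: deductible already satisfied, so traveler's share is 20% × $203 = $40.60. Traveler owes $40.60 (running OOP $2029.80).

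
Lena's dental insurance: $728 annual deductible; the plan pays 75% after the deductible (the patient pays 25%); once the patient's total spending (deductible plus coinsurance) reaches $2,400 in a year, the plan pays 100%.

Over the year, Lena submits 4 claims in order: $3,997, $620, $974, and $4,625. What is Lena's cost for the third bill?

$243.50

Claim 1 ($3,997): deductible takes $728, $3,269 remains; 25% of $3,269 = $817.25. Cost to patient: $1,545.25. OOP to date $1,545.25.
Claim 2 ($620): 25% coinsurance on $620 = $155. Patient owes $155 (running OOP $1,700.25).
Claim 3 ($974): deductible already satisfied, so patient's share is 25% × $974 = $243.50. Patient owes $243.50 (running OOP $1,943.75).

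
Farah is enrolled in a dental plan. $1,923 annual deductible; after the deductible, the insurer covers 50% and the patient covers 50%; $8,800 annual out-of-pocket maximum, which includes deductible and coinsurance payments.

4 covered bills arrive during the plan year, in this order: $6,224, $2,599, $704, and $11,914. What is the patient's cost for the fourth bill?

Claim 1 ($6,224): $1,923 finishes the deductible; $4,301 goes to coinsurance; coinsurance $4,301 × 50% = $2,150.50. Cost to patient: $4,073.50. OOP to date $4,073.50.
Claim 2 ($2,599): 50% coinsurance on $2,599 = $1,299.50. Patient owes $1,299.50 (running OOP $5,373).
Claim 3 ($704): deductible already satisfied, so patient's share is 50% × $704 = $352. Patient owes $352 (running OOP $5,725).
Claim 4 ($11,914): 50% coinsurance on $11,914 = $5,957. Adding that to $5,725 gives $11,682, past the $8,800 cap; patient pays only $8,800 − $5,725 = $3,075.

$3,075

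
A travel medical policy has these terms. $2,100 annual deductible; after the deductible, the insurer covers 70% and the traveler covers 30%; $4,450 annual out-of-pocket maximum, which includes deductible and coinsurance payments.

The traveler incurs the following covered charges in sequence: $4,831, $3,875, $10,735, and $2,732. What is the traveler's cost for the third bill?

$368.20

Claim 1 ($4,831): $2,100 finishes the deductible; $2,731 goes to coinsurance; 30% of $2,731 = $819.30. Traveler owes $2,919.30 (running OOP $2,919.30).
Claim 2 ($3,875): 30% coinsurance on $3,875 = $1,162.50. Cost to traveler: $1,162.50. OOP to date $4,081.80.
Claim 3 ($10,735): 30% coinsurance on $10,735 = $3,220.50. That would push OOP to $7,302.30, over the $4,450 cap, so traveler pays $4,450 − $4,081.80 = $368.20.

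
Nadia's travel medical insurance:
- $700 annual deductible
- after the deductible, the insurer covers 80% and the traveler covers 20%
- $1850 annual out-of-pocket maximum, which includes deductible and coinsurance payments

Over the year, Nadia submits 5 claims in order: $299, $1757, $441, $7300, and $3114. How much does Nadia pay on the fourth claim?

Claim 1 ($299): fully absorbed by the deductible. Traveler owes $299 (running OOP $299).
Claim 2 ($1757): $401 finishes the deductible; $1356 goes to coinsurance; traveler's 20% is $271.20. Traveler pays $672.20; OOP now $971.20.
Claim 3 ($441): 20% coinsurance on $441 = $88.20. Traveler owes $88.20 (running OOP $1059.40).
Claim 4 ($7300): 20% coinsurance on $7300 = $1460. That would push OOP to $2519.40, over the $1850 cap, so traveler pays $1850 − $1059.40 = $790.60.

$790.60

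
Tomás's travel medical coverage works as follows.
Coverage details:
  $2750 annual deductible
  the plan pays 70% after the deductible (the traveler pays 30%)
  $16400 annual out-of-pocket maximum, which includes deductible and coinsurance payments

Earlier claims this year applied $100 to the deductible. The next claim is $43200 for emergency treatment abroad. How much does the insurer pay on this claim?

$100 of the $2750 deductible is already met, leaving $2650.
After the $2650 deductible portion, $43200 − $2650 = $40550 is subject to coinsurance.
30% of $40550 = $12165 falls to the traveler.
So the traveler owes $2650 + $12165 = $14815 before any cap.
Year-to-date out-of-pocket becomes $100 + $14815 = $14915, still under the $16400 maximum, so no cap applies.
The insurer covers the remainder: $43200 − $14815 = $28385.

$28385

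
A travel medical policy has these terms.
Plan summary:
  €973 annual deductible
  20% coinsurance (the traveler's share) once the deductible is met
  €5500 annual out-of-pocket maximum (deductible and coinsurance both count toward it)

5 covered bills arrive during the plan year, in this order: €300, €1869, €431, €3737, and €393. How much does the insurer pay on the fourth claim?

Claim 1 — €300: fully absorbed by the deductible. Cost to traveler: €300. OOP to date €300. Plan pays €300 − €300 = €0.
Claim 2 — €1869: €673 to deductible, leaving €1196; coinsurance €1196 × 20% = €239.20. Cost to traveler: €912.20. OOP to date €1212.20. Plan pays €1869 − €912.20 = €956.80.
Claim 3 — €431: 20% coinsurance on €431 = €86.20. Cost to traveler: €86.20. OOP to date €1298.40. Insurer: €431 − €86.20 = €344.80.
Claim 4 — €3737: deductible already satisfied, so traveler's share is 20% × €3737 = €747.40. Cost to traveler: €747.40. OOP to date €2045.80. Insurer: €3737 − €747.40 = €2989.60.

€2989.60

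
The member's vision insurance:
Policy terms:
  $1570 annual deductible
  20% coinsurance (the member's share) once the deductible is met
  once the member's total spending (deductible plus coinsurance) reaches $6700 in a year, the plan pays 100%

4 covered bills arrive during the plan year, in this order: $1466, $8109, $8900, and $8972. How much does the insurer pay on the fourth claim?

$7223

#1 ($1466): fully absorbed by the deductible. Member owes $1466 (running OOP $1466). Insurer: $1466 − $1466 = $0.
#2 ($8109): $104 finishes the deductible; $8005 goes to coinsurance; member's 20% is $1601. Member owes $1705 (running OOP $3171). Plan pays $8109 − $1705 = $6404.
#3 ($8900): deductible met; 20% of $8900 = $1780. Member owes $1780 (running OOP $4951). Insurer: $8900 − $1780 = $7120.
#4 ($8972): deductible met; 20% of $8972 = $1794.40. That would push OOP to $6745.40, over the $6700 cap, so member pays $6700 − $4951 = $1749. Insurer: $8972 − $1749 = $7223.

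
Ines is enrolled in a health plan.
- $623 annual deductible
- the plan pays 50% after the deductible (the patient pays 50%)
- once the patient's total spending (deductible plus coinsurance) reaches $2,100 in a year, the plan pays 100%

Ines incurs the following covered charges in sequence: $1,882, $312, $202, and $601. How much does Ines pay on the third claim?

#1 ($1,882): deductible takes $623, $1,259 remains; coinsurance $1,259 × 50% = $629.50. Cost to patient: $1,252.50. OOP to date $1,252.50.
#2 ($312): deductible met; 50% of $312 = $156. Patient pays $156; OOP now $1,408.50.
#3 ($202): deductible already satisfied, so patient's share is 50% × $202 = $101. Patient pays $101; OOP now $1,509.50.

$101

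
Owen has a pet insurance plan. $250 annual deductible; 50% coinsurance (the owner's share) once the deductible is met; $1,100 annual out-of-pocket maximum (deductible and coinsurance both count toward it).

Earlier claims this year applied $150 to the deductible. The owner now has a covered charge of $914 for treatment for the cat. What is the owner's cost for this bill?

Deductible still to meet: $250 − $150 = $100.
The remaining $814 (= $914 − $100) moves to coinsurance.
50% of $814 = $407 falls to the owner.
Owner responsibility before any cap: $100 + $407 = $507.
Year-to-date out-of-pocket becomes $150 + $507 = $657, still under the $1,100 maximum, so no cap applies.

$507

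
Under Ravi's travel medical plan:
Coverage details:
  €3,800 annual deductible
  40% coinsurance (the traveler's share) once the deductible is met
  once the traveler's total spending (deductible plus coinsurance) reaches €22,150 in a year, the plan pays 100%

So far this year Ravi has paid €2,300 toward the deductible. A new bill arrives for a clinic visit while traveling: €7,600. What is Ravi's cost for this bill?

€3,940

Deductible still to meet: €3,800 − €2,300 = €1,500.
After the €1,500 deductible portion, €7,600 − €1,500 = €6,100 is subject to coinsurance.
Coinsurance: €6,100 × 40% = €2,440.
That puts the traveler's cost at €1,500 + €2,440 = €3,940 before any cap.
Year-to-date out-of-pocket becomes €2,300 + €3,940 = €6,240, still under the €22,150 maximum, so no cap applies.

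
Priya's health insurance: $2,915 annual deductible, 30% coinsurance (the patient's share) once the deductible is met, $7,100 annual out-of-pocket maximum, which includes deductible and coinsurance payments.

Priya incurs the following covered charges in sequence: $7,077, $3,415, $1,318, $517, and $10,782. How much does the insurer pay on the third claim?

$922.60

Bill 1, $7,077: deductible takes $2,915, $4,162 remains; 30% of $4,162 = $1,248.60. Cost to patient: $4,163.60. OOP to date $4,163.60. Plan pays $7,077 − $4,163.60 = $2,913.40.
Bill 2, $3,415: 30% coinsurance on $3,415 = $1,024.50. Patient pays $1,024.50; OOP now $5,188.10. Insurer: $3,415 − $1,024.50 = $2,390.50.
Bill 3, $1,318: deductible met; 30% of $1,318 = $395.40. Patient pays $395.40; OOP now $5,583.50. Insurer: $1,318 − $395.40 = $922.60.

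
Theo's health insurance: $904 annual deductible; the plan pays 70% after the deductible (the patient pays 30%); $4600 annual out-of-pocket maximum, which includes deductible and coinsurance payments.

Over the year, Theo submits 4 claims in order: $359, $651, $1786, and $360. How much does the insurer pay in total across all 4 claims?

$1576.40

Bill 1, $359: entire amount goes to the deductible. Patient pays $359; OOP now $359. Plan pays $359 − $359 = $0.
Bill 2, $651: deductible takes $545, $106 remains; patient's 30% is $31.80. Cost to patient: $576.80. OOP to date $935.80. Plan pays $651 − $576.80 = $74.20.
Bill 3, $1786: deductible met; 30% of $1786 = $535.80. Patient pays $535.80; OOP now $1471.60. Insurer: $1786 − $535.80 = $1250.20.
Bill 4, $360: deductible met; 30% of $360 = $108. Patient owes $108 (running OOP $1579.60). Plan pays $360 − $108 = $252.
Insurer total: $0 + $74.20 + $1250.20 + $252 = $1576.40.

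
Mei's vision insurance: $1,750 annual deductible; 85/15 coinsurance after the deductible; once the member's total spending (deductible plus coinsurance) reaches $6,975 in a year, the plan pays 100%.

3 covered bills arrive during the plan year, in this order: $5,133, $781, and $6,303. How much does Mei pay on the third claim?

Claim 1 ($5,133): deductible takes $1,750, $3,383 remains; member's 15% is $507.45. Member pays $2,257.45; OOP now $2,257.45.
Claim 2 ($781): deductible met; 15% of $781 = $117.15. Member pays $117.15; OOP now $2,374.60.
Claim 3 ($6,303): deductible already satisfied, so member's share is 15% × $6,303 = $945.45. Member pays $945.45; OOP now $3,320.05.

$945.45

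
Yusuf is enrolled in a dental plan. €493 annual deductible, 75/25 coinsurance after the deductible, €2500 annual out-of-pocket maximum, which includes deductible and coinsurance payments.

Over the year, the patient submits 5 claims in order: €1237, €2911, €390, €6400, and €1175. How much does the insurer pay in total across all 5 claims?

€9613

#1 (€1237): deductible takes €493, €744 remains; patient's 25% is €186. Patient pays €679; OOP now €679. Insurer: €1237 − €679 = €558.
#2 (€2911): 25% coinsurance on €2911 = €727.75. Cost to patient: €727.75. OOP to date €1406.75. Insurer: €2911 − €727.75 = €2183.25.
#3 (€390): 25% coinsurance on €390 = €97.50. Cost to patient: €97.50. OOP to date €1504.25. Plan pays €390 − €97.50 = €292.50.
#4 (€6400): deductible already satisfied, so patient's share is 25% × €6400 = €1600. Adding that to €1504.25 gives €3104.25, past the €2500 cap; patient pays only €2500 − €1504.25 = €995.75. Insurer: €6400 − €995.75 = €5404.25.
#5 (€1175): deductible met; 25% of €1175 = €293.75. That would push OOP to €2793.75, over the €2500 cap, so patient pays €2500 − €2500 = €0. Plan pays €1175 − €0 = €1175.
Insurer total = bills − patient's total = €12113 − €2500 = €9613.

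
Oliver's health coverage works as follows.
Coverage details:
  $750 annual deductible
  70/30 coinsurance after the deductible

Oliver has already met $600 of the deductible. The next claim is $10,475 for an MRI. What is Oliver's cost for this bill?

$600 of the $750 deductible is already met, leaving $150.
After the $150 deductible portion, $10,475 − $150 = $10,325 is subject to coinsurance.
Coinsurance: $10,325 × 30% = $3,097.50.
Patient responsibility: $150 + $3,097.50 = $3,247.50.

$3,247.50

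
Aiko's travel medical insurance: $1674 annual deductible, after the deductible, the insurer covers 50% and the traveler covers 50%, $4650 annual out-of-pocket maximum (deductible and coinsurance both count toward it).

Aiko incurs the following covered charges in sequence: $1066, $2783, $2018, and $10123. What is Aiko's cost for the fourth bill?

$879.50

Bill 1, $1066: all of it applies to the deductible. Cost to traveler: $1066. OOP to date $1066.
Bill 2, $2783: deductible takes $608, $2175 remains; traveler's 50% is $1087.50. Traveler pays $1695.50; OOP now $2761.50.
Bill 3, $2018: deductible met; 50% of $2018 = $1009. Traveler owes $1009 (running OOP $3770.50).
Bill 4, $10123: deductible already satisfied, so traveler's share is 50% × $10123 = $5061.50. Adding that to $3770.50 gives $8832, past the $4650 cap; traveler pays only $4650 − $3770.50 = $879.50.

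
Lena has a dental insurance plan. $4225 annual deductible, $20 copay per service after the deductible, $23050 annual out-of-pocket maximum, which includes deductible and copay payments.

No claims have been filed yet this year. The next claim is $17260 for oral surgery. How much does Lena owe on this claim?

Deductible not yet touched, so the first $4225 of the bill goes to the deductible.
After the $4225 deductible portion, $17260 − $4225 = $13035 is subject to the copay.
Copay on this service: $20.
Patient responsibility before any cap: $4225 + $20 = $4245.
Cumulative spending $0 + $4245 = $4245 stays under the $23050 maximum.

$4245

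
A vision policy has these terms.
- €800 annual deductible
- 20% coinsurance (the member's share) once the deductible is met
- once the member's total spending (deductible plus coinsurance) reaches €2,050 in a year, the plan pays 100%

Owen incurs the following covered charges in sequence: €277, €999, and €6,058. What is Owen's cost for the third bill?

€1,154.80

Bill 1, €277: entire amount goes to the deductible. Cost to member: €277. OOP to date €277.
Bill 2, €999: €523 finishes the deductible; €476 goes to coinsurance; coinsurance €476 × 20% = €95.20. Member owes €618.20 (running OOP €895.20).
Bill 3, €6,058: 20% coinsurance on €6,058 = €1,211.60. Adding that to €895.20 gives €2,106.80, past the €2,050 cap; member pays only €2,050 − €895.20 = €1,154.80.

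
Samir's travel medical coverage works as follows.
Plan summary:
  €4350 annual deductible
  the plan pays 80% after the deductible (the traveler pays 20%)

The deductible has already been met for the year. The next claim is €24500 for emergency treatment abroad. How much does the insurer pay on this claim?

€19600

The deductible is already satisfied, so the full bill goes to coinsurance.
Traveler's 20% share of €24500 is €4900.
The insurer covers the remainder: €24500 − €4900 = €19600.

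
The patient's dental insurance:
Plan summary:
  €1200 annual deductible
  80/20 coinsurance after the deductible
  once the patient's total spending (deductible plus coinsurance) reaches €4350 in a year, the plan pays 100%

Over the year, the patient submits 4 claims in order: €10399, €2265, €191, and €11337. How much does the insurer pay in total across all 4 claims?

Claim 1 (€10399): €1200 finishes the deductible; €9199 goes to coinsurance; coinsurance €9199 × 20% = €1839.80. Patient pays €3039.80; OOP now €3039.80. Insurer: €10399 − €3039.80 = €7359.20.
Claim 2 (€2265): 20% coinsurance on €2265 = €453. Patient owes €453 (running OOP €3492.80). Insurer: €2265 − €453 = €1812.
Claim 3 (€191): 20% coinsurance on €191 = €38.20. Patient pays €38.20; OOP now €3531. Insurer: €191 − €38.20 = €152.80.
Claim 4 (€11337): deductible met; 20% of €11337 = €2267.40. OOP would hit €5798.40 > €4350, so the cap limits the patient to €4350 − €3531 = €819. Plan pays €11337 − €819 = €10518.
Insurer total: €7359.20 + €1812 + €152.80 + €10518 = €19842.

€19842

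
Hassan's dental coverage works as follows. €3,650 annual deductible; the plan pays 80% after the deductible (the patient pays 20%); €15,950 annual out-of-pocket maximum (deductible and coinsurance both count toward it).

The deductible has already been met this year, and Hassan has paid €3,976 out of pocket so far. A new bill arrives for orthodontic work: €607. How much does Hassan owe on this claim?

€121.40

The deductible is already satisfied, so the full bill goes to coinsurance.
Coinsurance: €607 × 20% = €121.40.
Year-to-date out-of-pocket becomes €3,976 + €121.40 = €4,097.40, still under the €15,950 maximum, so no cap applies.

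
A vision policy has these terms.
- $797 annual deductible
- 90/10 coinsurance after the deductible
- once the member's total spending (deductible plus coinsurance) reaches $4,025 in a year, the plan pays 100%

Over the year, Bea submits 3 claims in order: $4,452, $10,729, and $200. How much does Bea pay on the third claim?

Bill 1, $4,452: deductible takes $797, $3,655 remains; coinsurance $3,655 × 10% = $365.50. Member owes $1,162.50 (running OOP $1,162.50).
Bill 2, $10,729: 10% coinsurance on $10,729 = $1,072.90. Member owes $1,072.90 (running OOP $2,235.40).
Bill 3, $200: deductible already satisfied, so member's share is 10% × $200 = $20. Member pays $20; OOP now $2,255.40.

$20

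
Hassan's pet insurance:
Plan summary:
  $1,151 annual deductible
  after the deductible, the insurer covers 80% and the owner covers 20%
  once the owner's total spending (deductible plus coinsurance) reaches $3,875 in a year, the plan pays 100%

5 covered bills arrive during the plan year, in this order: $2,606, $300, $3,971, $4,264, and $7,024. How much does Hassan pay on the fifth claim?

$726

Bill 1, $2,606: $1,151 to deductible, leaving $1,455; coinsurance $1,455 × 20% = $291. Owner owes $1,442 (running OOP $1,442).
Bill 2, $300: deductible already satisfied, so owner's share is 20% × $300 = $60. Owner pays $60; OOP now $1,502.
Bill 3, $3,971: deductible already satisfied, so owner's share is 20% × $3,971 = $794.20. Owner owes $794.20 (running OOP $2,296.20).
Bill 4, $4,264: 20% coinsurance on $4,264 = $852.80. Cost to owner: $852.80. OOP to date $3,149.
Bill 5, $7,024: deductible met; 20% of $7,024 = $1,404.80. OOP would hit $4,553.80 > $3,875, so the cap limits the owner to $3,875 − $3,149 = $726.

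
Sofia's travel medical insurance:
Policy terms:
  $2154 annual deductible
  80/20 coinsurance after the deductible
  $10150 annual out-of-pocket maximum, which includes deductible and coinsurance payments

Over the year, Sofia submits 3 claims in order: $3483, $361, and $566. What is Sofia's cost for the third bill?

$113.20

Claim 1 ($3483): $2154 to deductible, leaving $1329; coinsurance $1329 × 20% = $265.80. Traveler pays $2419.80; OOP now $2419.80.
Claim 2 ($361): 20% coinsurance on $361 = $72.20. Cost to traveler: $72.20. OOP to date $2492.
Claim 3 ($566): 20% coinsurance on $566 = $113.20. Traveler pays $113.20; OOP now $2605.20.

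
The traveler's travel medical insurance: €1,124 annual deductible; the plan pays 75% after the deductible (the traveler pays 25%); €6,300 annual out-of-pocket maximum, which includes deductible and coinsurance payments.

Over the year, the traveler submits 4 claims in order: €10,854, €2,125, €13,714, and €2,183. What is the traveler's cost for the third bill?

€2,212.25

#1 (€10,854): €1,124 finishes the deductible; €9,730 goes to coinsurance; coinsurance €9,730 × 25% = €2,432.50. Cost to traveler: €3,556.50. OOP to date €3,556.50.
#2 (€2,125): deductible met; 25% of €2,125 = €531.25. Traveler pays €531.25; OOP now €4,087.75.
#3 (€13,714): deductible met; 25% of €13,714 = €3,428.50. Adding that to €4,087.75 gives €7,516.25, past the €6,300 cap; traveler pays only €6,300 − €4,087.75 = €2,212.25.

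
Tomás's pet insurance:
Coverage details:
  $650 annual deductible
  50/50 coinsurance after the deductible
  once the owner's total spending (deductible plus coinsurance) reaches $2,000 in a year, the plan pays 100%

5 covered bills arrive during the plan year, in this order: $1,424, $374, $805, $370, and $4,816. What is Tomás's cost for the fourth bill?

Claim 1 — $1,424: $650 finishes the deductible; $774 goes to coinsurance; 50% of $774 = $387. Owner pays $1,037; OOP now $1,037.
Claim 2 — $374: deductible met; 50% of $374 = $187. Owner pays $187; OOP now $1,224.
Claim 3 — $805: deductible met; 50% of $805 = $402.50. Owner pays $402.50; OOP now $1,626.50.
Claim 4 — $370: deductible already satisfied, so owner's share is 50% × $370 = $185. Owner owes $185 (running OOP $1,811.50).

$185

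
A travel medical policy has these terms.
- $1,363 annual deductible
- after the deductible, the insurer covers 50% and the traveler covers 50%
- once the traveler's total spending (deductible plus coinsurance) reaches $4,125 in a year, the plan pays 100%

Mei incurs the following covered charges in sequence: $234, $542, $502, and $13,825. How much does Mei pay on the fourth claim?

$2,847

Bill 1, $234: entire amount goes to the deductible. Traveler pays $234; OOP now $234.
Bill 2, $542: entire amount goes to the deductible. Traveler pays $542; OOP now $776.
Bill 3, $502: all of it applies to the deductible. Traveler owes $502 (running OOP $1,278).
Bill 4, $13,825: $85 finishes the deductible; $13,740 goes to coinsurance; 50% of $13,740 = $6,870. Together that's $85 + $6,870 = $6,955. That would push OOP to $8,233, over the $4,125 cap, so traveler pays $4,125 − $1,278 = $2,847.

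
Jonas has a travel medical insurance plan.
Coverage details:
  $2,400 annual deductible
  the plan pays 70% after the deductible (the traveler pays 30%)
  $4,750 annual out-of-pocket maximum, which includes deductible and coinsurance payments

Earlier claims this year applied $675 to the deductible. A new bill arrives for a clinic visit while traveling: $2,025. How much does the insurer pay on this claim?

Deductible still to meet: $2,400 − $675 = $1,725.
The remaining $300 (= $2,025 − $1,725) moves to coinsurance.
Traveler's 30% share of $300 is $90.
Traveler responsibility before any cap: $1,725 + $90 = $1,815.
Total out-of-pocket so far would be $675 + $1,815 = $2,490, below the $4,750 cap — no reduction.
The insurer covers the remainder: $2,025 − $1,815 = $210.

$210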